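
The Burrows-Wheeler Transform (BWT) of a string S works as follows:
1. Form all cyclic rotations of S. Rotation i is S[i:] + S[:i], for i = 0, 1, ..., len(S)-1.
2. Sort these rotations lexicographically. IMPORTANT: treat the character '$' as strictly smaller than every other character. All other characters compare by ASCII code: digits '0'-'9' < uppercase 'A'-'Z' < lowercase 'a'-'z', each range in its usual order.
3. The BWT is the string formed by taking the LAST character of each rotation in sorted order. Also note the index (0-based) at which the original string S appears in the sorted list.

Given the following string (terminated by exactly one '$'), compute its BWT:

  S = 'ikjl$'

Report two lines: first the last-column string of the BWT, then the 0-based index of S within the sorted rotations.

Answer: l$kij
1

Derivation:
All 5 rotations (rotation i = S[i:]+S[:i]):
  rot[0] = ikjl$
  rot[1] = kjl$i
  rot[2] = jl$ik
  rot[3] = l$ikj
  rot[4] = $ikjl
Sorted (with $ < everything):
  sorted[0] = $ikjl  (last char: 'l')
  sorted[1] = ikjl$  (last char: '$')
  sorted[2] = jl$ik  (last char: 'k')
  sorted[3] = kjl$i  (last char: 'i')
  sorted[4] = l$ikj  (last char: 'j')
Last column: l$kij
Original string S is at sorted index 1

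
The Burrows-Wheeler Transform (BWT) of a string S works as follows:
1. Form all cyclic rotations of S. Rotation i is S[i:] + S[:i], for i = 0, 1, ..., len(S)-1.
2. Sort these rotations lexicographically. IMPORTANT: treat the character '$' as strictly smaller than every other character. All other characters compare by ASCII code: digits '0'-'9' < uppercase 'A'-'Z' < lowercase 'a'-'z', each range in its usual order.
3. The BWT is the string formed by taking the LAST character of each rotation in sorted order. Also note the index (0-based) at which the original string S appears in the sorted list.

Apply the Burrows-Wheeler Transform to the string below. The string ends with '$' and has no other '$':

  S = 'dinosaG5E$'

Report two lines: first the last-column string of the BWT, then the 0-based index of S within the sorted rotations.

All 10 rotations (rotation i = S[i:]+S[:i]):
  rot[0] = dinosaG5E$
  rot[1] = inosaG5E$d
  rot[2] = nosaG5E$di
  rot[3] = osaG5E$din
  rot[4] = saG5E$dino
  rot[5] = aG5E$dinos
  rot[6] = G5E$dinosa
  rot[7] = 5E$dinosaG
  rot[8] = E$dinosaG5
  rot[9] = $dinosaG5E
Sorted (with $ < everything):
  sorted[0] = $dinosaG5E  (last char: 'E')
  sorted[1] = 5E$dinosaG  (last char: 'G')
  sorted[2] = E$dinosaG5  (last char: '5')
  sorted[3] = G5E$dinosa  (last char: 'a')
  sorted[4] = aG5E$dinos  (last char: 's')
  sorted[5] = dinosaG5E$  (last char: '$')
  sorted[6] = inosaG5E$d  (last char: 'd')
  sorted[7] = nosaG5E$di  (last char: 'i')
  sorted[8] = osaG5E$din  (last char: 'n')
  sorted[9] = saG5E$dino  (last char: 'o')
Last column: EG5as$dino
Original string S is at sorted index 5

Answer: EG5as$dino
5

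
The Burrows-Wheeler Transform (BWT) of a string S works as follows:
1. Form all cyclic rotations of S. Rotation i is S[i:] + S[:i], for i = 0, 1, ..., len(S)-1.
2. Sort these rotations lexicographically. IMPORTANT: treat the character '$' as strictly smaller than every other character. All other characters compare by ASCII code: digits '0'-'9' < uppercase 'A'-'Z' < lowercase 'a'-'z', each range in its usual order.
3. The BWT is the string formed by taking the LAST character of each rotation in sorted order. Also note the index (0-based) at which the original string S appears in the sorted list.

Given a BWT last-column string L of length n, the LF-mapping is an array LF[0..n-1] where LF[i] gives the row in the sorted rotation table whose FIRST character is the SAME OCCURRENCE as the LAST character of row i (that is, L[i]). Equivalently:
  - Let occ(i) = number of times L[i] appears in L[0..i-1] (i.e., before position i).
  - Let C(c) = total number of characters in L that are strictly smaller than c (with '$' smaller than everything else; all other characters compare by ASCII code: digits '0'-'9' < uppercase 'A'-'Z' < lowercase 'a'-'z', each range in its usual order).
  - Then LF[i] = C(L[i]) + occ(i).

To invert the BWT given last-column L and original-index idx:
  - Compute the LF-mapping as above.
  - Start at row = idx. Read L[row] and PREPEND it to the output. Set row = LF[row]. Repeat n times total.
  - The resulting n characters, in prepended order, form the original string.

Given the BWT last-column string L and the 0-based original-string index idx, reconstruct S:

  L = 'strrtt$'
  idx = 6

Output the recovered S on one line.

LF mapping: 3 4 1 2 5 6 0
Walk LF starting at row 6, prepending L[row]:
  step 1: row=6, L[6]='$', prepend. Next row=LF[6]=0
  step 2: row=0, L[0]='s', prepend. Next row=LF[0]=3
  step 3: row=3, L[3]='r', prepend. Next row=LF[3]=2
  step 4: row=2, L[2]='r', prepend. Next row=LF[2]=1
  step 5: row=1, L[1]='t', prepend. Next row=LF[1]=4
  step 6: row=4, L[4]='t', prepend. Next row=LF[4]=5
  step 7: row=5, L[5]='t', prepend. Next row=LF[5]=6
Reversed output: tttrrs$

Answer: tttrrs$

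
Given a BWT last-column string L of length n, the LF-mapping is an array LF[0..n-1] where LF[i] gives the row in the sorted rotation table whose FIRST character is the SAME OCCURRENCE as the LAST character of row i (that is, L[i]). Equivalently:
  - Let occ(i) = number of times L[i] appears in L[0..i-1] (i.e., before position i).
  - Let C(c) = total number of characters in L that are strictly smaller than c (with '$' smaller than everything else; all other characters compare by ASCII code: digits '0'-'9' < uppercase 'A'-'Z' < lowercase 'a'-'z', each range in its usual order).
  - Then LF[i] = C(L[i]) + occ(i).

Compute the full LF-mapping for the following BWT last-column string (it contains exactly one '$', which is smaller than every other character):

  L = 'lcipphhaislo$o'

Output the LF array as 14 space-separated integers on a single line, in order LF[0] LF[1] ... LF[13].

Answer: 7 2 5 11 12 3 4 1 6 13 8 9 0 10

Derivation:
Char counts: '$':1, 'a':1, 'c':1, 'h':2, 'i':2, 'l':2, 'o':2, 'p':2, 's':1
C (first-col start): C('$')=0, C('a')=1, C('c')=2, C('h')=3, C('i')=5, C('l')=7, C('o')=9, C('p')=11, C('s')=13
L[0]='l': occ=0, LF[0]=C('l')+0=7+0=7
L[1]='c': occ=0, LF[1]=C('c')+0=2+0=2
L[2]='i': occ=0, LF[2]=C('i')+0=5+0=5
L[3]='p': occ=0, LF[3]=C('p')+0=11+0=11
L[4]='p': occ=1, LF[4]=C('p')+1=11+1=12
L[5]='h': occ=0, LF[5]=C('h')+0=3+0=3
L[6]='h': occ=1, LF[6]=C('h')+1=3+1=4
L[7]='a': occ=0, LF[7]=C('a')+0=1+0=1
L[8]='i': occ=1, LF[8]=C('i')+1=5+1=6
L[9]='s': occ=0, LF[9]=C('s')+0=13+0=13
L[10]='l': occ=1, LF[10]=C('l')+1=7+1=8
L[11]='o': occ=0, LF[11]=C('o')+0=9+0=9
L[12]='$': occ=0, LF[12]=C('$')+0=0+0=0
L[13]='o': occ=1, LF[13]=C('o')+1=9+1=10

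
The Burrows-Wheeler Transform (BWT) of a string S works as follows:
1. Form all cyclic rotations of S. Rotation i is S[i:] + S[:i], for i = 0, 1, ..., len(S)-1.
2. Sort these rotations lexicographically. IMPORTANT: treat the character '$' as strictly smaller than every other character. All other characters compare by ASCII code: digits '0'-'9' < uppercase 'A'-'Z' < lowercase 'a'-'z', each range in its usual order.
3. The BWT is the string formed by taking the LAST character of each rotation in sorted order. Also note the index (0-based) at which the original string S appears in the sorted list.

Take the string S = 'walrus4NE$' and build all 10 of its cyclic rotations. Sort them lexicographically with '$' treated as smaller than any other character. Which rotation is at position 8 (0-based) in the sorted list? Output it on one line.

Answer: us4NE$walr

Derivation:
All 10 rotations (rotation i = S[i:]+S[:i]):
  rot[0] = walrus4NE$
  rot[1] = alrus4NE$w
  rot[2] = lrus4NE$wa
  rot[3] = rus4NE$wal
  rot[4] = us4NE$walr
  rot[5] = s4NE$walru
  rot[6] = 4NE$walrus
  rot[7] = NE$walrus4
  rot[8] = E$walrus4N
  rot[9] = $walrus4NE
Sorted (with $ < everything):
  sorted[0] = $walrus4NE
  sorted[1] = 4NE$walrus
  sorted[2] = E$walrus4N
  sorted[3] = NE$walrus4
  sorted[4] = alrus4NE$w
  sorted[5] = lrus4NE$wa
  sorted[6] = rus4NE$wal
  sorted[7] = s4NE$walru
  sorted[8] = us4NE$walr
  sorted[9] = walrus4NE$
sorted[8] = us4NE$walr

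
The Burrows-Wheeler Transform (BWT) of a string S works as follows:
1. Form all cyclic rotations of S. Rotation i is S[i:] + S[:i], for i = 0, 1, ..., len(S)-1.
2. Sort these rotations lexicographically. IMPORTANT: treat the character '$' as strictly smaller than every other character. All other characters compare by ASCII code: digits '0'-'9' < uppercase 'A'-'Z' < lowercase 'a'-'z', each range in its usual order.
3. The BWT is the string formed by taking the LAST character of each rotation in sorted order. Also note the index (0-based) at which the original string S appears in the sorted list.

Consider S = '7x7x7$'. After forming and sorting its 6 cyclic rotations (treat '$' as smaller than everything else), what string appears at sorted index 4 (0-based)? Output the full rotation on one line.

Answer: x7$7x7

Derivation:
All 6 rotations (rotation i = S[i:]+S[:i]):
  rot[0] = 7x7x7$
  rot[1] = x7x7$7
  rot[2] = 7x7$7x
  rot[3] = x7$7x7
  rot[4] = 7$7x7x
  rot[5] = $7x7x7
Sorted (with $ < everything):
  sorted[0] = $7x7x7
  sorted[1] = 7$7x7x
  sorted[2] = 7x7$7x
  sorted[3] = 7x7x7$
  sorted[4] = x7$7x7
  sorted[5] = x7x7$7
sorted[4] = x7$7x7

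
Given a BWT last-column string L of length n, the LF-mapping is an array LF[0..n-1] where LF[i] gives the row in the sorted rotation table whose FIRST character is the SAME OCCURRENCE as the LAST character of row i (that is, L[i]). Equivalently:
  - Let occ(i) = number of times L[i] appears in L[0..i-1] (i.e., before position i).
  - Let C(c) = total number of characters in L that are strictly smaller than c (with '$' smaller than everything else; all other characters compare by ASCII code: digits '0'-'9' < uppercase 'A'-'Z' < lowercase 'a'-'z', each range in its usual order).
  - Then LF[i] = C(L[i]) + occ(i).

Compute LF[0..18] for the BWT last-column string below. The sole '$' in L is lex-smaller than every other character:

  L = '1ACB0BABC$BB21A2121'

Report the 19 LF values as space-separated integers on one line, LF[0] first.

Char counts: '$':1, '0':1, '1':4, '2':3, 'A':3, 'B':5, 'C':2
C (first-col start): C('$')=0, C('0')=1, C('1')=2, C('2')=6, C('A')=9, C('B')=12, C('C')=17
L[0]='1': occ=0, LF[0]=C('1')+0=2+0=2
L[1]='A': occ=0, LF[1]=C('A')+0=9+0=9
L[2]='C': occ=0, LF[2]=C('C')+0=17+0=17
L[3]='B': occ=0, LF[3]=C('B')+0=12+0=12
L[4]='0': occ=0, LF[4]=C('0')+0=1+0=1
L[5]='B': occ=1, LF[5]=C('B')+1=12+1=13
L[6]='A': occ=1, LF[6]=C('A')+1=9+1=10
L[7]='B': occ=2, LF[7]=C('B')+2=12+2=14
L[8]='C': occ=1, LF[8]=C('C')+1=17+1=18
L[9]='$': occ=0, LF[9]=C('$')+0=0+0=0
L[10]='B': occ=3, LF[10]=C('B')+3=12+3=15
L[11]='B': occ=4, LF[11]=C('B')+4=12+4=16
L[12]='2': occ=0, LF[12]=C('2')+0=6+0=6
L[13]='1': occ=1, LF[13]=C('1')+1=2+1=3
L[14]='A': occ=2, LF[14]=C('A')+2=9+2=11
L[15]='2': occ=1, LF[15]=C('2')+1=6+1=7
L[16]='1': occ=2, LF[16]=C('1')+2=2+2=4
L[17]='2': occ=2, LF[17]=C('2')+2=6+2=8
L[18]='1': occ=3, LF[18]=C('1')+3=2+3=5

Answer: 2 9 17 12 1 13 10 14 18 0 15 16 6 3 11 7 4 8 5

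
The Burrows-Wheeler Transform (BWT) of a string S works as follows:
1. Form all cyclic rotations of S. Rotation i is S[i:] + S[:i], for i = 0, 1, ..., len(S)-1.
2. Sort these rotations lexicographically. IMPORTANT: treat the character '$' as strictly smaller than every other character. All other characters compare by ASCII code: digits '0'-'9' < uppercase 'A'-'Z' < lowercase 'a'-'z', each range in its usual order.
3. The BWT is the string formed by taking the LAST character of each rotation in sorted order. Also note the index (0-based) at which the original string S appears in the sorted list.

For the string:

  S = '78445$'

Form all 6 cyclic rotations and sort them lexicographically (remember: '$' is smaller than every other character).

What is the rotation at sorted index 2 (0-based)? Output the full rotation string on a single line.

Answer: 45$784

Derivation:
All 6 rotations (rotation i = S[i:]+S[:i]):
  rot[0] = 78445$
  rot[1] = 8445$7
  rot[2] = 445$78
  rot[3] = 45$784
  rot[4] = 5$7844
  rot[5] = $78445
Sorted (with $ < everything):
  sorted[0] = $78445
  sorted[1] = 445$78
  sorted[2] = 45$784
  sorted[3] = 5$7844
  sorted[4] = 78445$
  sorted[5] = 8445$7
sorted[2] = 45$784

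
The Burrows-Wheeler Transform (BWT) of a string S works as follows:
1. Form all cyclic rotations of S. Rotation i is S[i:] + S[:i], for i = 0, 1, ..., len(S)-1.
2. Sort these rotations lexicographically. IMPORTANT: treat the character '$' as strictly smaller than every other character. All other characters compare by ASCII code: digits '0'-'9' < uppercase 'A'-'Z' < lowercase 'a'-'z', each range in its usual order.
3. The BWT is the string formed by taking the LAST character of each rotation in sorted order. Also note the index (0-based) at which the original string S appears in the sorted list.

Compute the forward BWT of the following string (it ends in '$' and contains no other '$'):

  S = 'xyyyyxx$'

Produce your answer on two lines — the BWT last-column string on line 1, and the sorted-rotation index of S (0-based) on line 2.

Answer: xxy$yyyx
3

Derivation:
All 8 rotations (rotation i = S[i:]+S[:i]):
  rot[0] = xyyyyxx$
  rot[1] = yyyyxx$x
  rot[2] = yyyxx$xy
  rot[3] = yyxx$xyy
  rot[4] = yxx$xyyy
  rot[5] = xx$xyyyy
  rot[6] = x$xyyyyx
  rot[7] = $xyyyyxx
Sorted (with $ < everything):
  sorted[0] = $xyyyyxx  (last char: 'x')
  sorted[1] = x$xyyyyx  (last char: 'x')
  sorted[2] = xx$xyyyy  (last char: 'y')
  sorted[3] = xyyyyxx$  (last char: '$')
  sorted[4] = yxx$xyyy  (last char: 'y')
  sorted[5] = yyxx$xyy  (last char: 'y')
  sorted[6] = yyyxx$xy  (last char: 'y')
  sorted[7] = yyyyxx$x  (last char: 'x')
Last column: xxy$yyyx
Original string S is at sorted index 3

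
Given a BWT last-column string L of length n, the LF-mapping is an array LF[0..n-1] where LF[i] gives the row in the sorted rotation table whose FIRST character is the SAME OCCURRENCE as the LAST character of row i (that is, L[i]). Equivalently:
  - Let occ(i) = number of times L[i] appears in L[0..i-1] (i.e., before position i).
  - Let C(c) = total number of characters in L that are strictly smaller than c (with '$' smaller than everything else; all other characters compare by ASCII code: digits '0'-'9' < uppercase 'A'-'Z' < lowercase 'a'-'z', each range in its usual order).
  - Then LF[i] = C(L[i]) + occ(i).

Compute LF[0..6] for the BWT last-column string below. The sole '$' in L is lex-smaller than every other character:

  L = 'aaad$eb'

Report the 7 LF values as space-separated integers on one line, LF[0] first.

Char counts: '$':1, 'a':3, 'b':1, 'd':1, 'e':1
C (first-col start): C('$')=0, C('a')=1, C('b')=4, C('d')=5, C('e')=6
L[0]='a': occ=0, LF[0]=C('a')+0=1+0=1
L[1]='a': occ=1, LF[1]=C('a')+1=1+1=2
L[2]='a': occ=2, LF[2]=C('a')+2=1+2=3
L[3]='d': occ=0, LF[3]=C('d')+0=5+0=5
L[4]='$': occ=0, LF[4]=C('$')+0=0+0=0
L[5]='e': occ=0, LF[5]=C('e')+0=6+0=6
L[6]='b': occ=0, LF[6]=C('b')+0=4+0=4

Answer: 1 2 3 5 0 6 4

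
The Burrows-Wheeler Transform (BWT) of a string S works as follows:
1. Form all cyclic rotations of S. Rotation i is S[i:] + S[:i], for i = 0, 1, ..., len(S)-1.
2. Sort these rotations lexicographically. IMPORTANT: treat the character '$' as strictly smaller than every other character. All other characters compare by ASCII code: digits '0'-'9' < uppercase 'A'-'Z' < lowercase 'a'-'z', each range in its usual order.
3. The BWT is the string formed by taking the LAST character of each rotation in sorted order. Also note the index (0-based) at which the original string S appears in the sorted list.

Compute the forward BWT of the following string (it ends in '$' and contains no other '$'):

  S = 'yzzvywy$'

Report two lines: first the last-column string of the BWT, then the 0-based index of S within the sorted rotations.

All 8 rotations (rotation i = S[i:]+S[:i]):
  rot[0] = yzzvywy$
  rot[1] = zzvywy$y
  rot[2] = zvywy$yz
  rot[3] = vywy$yzz
  rot[4] = ywy$yzzv
  rot[5] = wy$yzzvy
  rot[6] = y$yzzvyw
  rot[7] = $yzzvywy
Sorted (with $ < everything):
  sorted[0] = $yzzvywy  (last char: 'y')
  sorted[1] = vywy$yzz  (last char: 'z')
  sorted[2] = wy$yzzvy  (last char: 'y')
  sorted[3] = y$yzzvyw  (last char: 'w')
  sorted[4] = ywy$yzzv  (last char: 'v')
  sorted[5] = yzzvywy$  (last char: '$')
  sorted[6] = zvywy$yz  (last char: 'z')
  sorted[7] = zzvywy$y  (last char: 'y')
Last column: yzywv$zy
Original string S is at sorted index 5

Answer: yzywv$zy
5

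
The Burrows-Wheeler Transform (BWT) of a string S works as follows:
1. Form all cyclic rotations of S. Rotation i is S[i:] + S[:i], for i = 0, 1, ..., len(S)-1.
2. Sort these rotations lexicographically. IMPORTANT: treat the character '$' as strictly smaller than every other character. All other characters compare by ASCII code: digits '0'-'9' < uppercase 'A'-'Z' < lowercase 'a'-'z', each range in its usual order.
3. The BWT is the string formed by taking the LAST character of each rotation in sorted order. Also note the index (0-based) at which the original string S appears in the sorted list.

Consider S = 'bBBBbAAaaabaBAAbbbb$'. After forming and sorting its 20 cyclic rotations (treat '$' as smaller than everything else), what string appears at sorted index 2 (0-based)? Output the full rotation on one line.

Answer: AAbbbb$bBBBbAAaaabaB

Derivation:
All 20 rotations (rotation i = S[i:]+S[:i]):
  rot[0] = bBBBbAAaaabaBAAbbbb$
  rot[1] = BBBbAAaaabaBAAbbbb$b
  rot[2] = BBbAAaaabaBAAbbbb$bB
  rot[3] = BbAAaaabaBAAbbbb$bBB
  rot[4] = bAAaaabaBAAbbbb$bBBB
  rot[5] = AAaaabaBAAbbbb$bBBBb
  rot[6] = AaaabaBAAbbbb$bBBBbA
  rot[7] = aaabaBAAbbbb$bBBBbAA
  rot[8] = aabaBAAbbbb$bBBBbAAa
  rot[9] = abaBAAbbbb$bBBBbAAaa
  rot[10] = baBAAbbbb$bBBBbAAaaa
  rot[11] = aBAAbbbb$bBBBbAAaaab
  rot[12] = BAAbbbb$bBBBbAAaaaba
  rot[13] = AAbbbb$bBBBbAAaaabaB
  rot[14] = Abbbb$bBBBbAAaaabaBA
  rot[15] = bbbb$bBBBbAAaaabaBAA
  rot[16] = bbb$bBBBbAAaaabaBAAb
  rot[17] = bb$bBBBbAAaaabaBAAbb
  rot[18] = b$bBBBbAAaaabaBAAbbb
  rot[19] = $bBBBbAAaaabaBAAbbbb
Sorted (with $ < everything):
  sorted[0] = $bBBBbAAaaabaBAAbbbb
  sorted[1] = AAaaabaBAAbbbb$bBBBb
  sorted[2] = AAbbbb$bBBBbAAaaabaB
  sorted[3] = AaaabaBAAbbbb$bBBBbA
  sorted[4] = Abbbb$bBBBbAAaaabaBA
  sorted[5] = BAAbbbb$bBBBbAAaaaba
  sorted[6] = BBBbAAaaabaBAAbbbb$b
  sorted[7] = BBbAAaaabaBAAbbbb$bB
  sorted[8] = BbAAaaabaBAAbbbb$bBB
  sorted[9] = aBAAbbbb$bBBBbAAaaab
  sorted[10] = aaabaBAAbbbb$bBBBbAA
  sorted[11] = aabaBAAbbbb$bBBBbAAa
  sorted[12] = abaBAAbbbb$bBBBbAAaa
  sorted[13] = b$bBBBbAAaaabaBAAbbb
  sorted[14] = bAAaaabaBAAbbbb$bBBB
  sorted[15] = bBBBbAAaaabaBAAbbbb$
  sorted[16] = baBAAbbbb$bBBBbAAaaa
  sorted[17] = bb$bBBBbAAaaabaBAAbb
  sorted[18] = bbb$bBBBbAAaaabaBAAb
  sorted[19] = bbbb$bBBBbAAaaabaBAA
sorted[2] = AAbbbb$bBBBbAAaaabaB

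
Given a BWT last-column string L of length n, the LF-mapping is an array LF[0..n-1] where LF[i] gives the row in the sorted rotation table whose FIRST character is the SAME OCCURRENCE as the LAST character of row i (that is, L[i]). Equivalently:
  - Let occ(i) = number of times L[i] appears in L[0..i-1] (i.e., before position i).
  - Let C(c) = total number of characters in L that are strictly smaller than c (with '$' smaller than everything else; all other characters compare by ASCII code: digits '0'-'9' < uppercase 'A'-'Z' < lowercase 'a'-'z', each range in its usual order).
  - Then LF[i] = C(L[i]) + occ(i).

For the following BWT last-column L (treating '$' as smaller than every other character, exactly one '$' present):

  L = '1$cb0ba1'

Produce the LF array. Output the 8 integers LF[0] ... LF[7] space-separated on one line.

Answer: 2 0 7 5 1 6 4 3

Derivation:
Char counts: '$':1, '0':1, '1':2, 'a':1, 'b':2, 'c':1
C (first-col start): C('$')=0, C('0')=1, C('1')=2, C('a')=4, C('b')=5, C('c')=7
L[0]='1': occ=0, LF[0]=C('1')+0=2+0=2
L[1]='$': occ=0, LF[1]=C('$')+0=0+0=0
L[2]='c': occ=0, LF[2]=C('c')+0=7+0=7
L[3]='b': occ=0, LF[3]=C('b')+0=5+0=5
L[4]='0': occ=0, LF[4]=C('0')+0=1+0=1
L[5]='b': occ=1, LF[5]=C('b')+1=5+1=6
L[6]='a': occ=0, LF[6]=C('a')+0=4+0=4
L[7]='1': occ=1, LF[7]=C('1')+1=2+1=3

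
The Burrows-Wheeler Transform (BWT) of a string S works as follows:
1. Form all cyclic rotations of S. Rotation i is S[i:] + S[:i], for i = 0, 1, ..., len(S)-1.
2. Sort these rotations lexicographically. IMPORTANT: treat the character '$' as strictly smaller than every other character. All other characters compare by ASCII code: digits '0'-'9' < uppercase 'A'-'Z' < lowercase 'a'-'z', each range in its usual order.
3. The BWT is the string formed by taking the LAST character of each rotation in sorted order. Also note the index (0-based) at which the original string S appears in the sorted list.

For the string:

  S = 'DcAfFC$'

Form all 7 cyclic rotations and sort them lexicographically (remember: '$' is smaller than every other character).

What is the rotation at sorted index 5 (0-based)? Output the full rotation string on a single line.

Answer: cAfFC$D

Derivation:
All 7 rotations (rotation i = S[i:]+S[:i]):
  rot[0] = DcAfFC$
  rot[1] = cAfFC$D
  rot[2] = AfFC$Dc
  rot[3] = fFC$DcA
  rot[4] = FC$DcAf
  rot[5] = C$DcAfF
  rot[6] = $DcAfFC
Sorted (with $ < everything):
  sorted[0] = $DcAfFC
  sorted[1] = AfFC$Dc
  sorted[2] = C$DcAfF
  sorted[3] = DcAfFC$
  sorted[4] = FC$DcAf
  sorted[5] = cAfFC$D
  sorted[6] = fFC$DcA
sorted[5] = cAfFC$D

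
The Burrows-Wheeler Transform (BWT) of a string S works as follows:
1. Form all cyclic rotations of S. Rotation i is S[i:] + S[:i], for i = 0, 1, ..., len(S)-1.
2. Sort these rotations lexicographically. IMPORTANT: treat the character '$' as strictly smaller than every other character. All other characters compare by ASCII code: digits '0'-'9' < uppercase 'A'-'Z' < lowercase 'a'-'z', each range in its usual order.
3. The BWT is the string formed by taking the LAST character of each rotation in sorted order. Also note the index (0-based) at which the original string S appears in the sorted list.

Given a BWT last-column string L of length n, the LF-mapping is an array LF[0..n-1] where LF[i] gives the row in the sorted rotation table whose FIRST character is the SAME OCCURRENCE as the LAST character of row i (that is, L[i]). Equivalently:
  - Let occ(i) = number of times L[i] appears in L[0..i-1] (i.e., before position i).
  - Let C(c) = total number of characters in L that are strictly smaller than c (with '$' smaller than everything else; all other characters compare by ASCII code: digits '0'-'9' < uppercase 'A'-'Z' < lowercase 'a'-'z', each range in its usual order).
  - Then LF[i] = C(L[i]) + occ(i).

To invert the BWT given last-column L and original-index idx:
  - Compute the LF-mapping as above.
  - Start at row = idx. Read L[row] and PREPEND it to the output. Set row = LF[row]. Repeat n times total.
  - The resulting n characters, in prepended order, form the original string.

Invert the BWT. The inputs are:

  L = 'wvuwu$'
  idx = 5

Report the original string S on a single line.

LF mapping: 4 3 1 5 2 0
Walk LF starting at row 5, prepending L[row]:
  step 1: row=5, L[5]='$', prepend. Next row=LF[5]=0
  step 2: row=0, L[0]='w', prepend. Next row=LF[0]=4
  step 3: row=4, L[4]='u', prepend. Next row=LF[4]=2
  step 4: row=2, L[2]='u', prepend. Next row=LF[2]=1
  step 5: row=1, L[1]='v', prepend. Next row=LF[1]=3
  step 6: row=3, L[3]='w', prepend. Next row=LF[3]=5
Reversed output: wvuuw$

Answer: wvuuw$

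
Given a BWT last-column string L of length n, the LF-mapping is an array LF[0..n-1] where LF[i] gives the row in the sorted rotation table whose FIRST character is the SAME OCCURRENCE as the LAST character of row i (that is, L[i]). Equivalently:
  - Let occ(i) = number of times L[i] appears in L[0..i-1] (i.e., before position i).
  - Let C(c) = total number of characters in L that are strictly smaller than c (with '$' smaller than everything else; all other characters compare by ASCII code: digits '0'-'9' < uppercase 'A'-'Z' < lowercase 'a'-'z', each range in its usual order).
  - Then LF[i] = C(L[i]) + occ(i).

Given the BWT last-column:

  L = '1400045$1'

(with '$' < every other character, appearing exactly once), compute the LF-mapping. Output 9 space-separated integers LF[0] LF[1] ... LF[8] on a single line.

Answer: 4 6 1 2 3 7 8 0 5

Derivation:
Char counts: '$':1, '0':3, '1':2, '4':2, '5':1
C (first-col start): C('$')=0, C('0')=1, C('1')=4, C('4')=6, C('5')=8
L[0]='1': occ=0, LF[0]=C('1')+0=4+0=4
L[1]='4': occ=0, LF[1]=C('4')+0=6+0=6
L[2]='0': occ=0, LF[2]=C('0')+0=1+0=1
L[3]='0': occ=1, LF[3]=C('0')+1=1+1=2
L[4]='0': occ=2, LF[4]=C('0')+2=1+2=3
L[5]='4': occ=1, LF[5]=C('4')+1=6+1=7
L[6]='5': occ=0, LF[6]=C('5')+0=8+0=8
L[7]='$': occ=0, LF[7]=C('$')+0=0+0=0
L[8]='1': occ=1, LF[8]=C('1')+1=4+1=5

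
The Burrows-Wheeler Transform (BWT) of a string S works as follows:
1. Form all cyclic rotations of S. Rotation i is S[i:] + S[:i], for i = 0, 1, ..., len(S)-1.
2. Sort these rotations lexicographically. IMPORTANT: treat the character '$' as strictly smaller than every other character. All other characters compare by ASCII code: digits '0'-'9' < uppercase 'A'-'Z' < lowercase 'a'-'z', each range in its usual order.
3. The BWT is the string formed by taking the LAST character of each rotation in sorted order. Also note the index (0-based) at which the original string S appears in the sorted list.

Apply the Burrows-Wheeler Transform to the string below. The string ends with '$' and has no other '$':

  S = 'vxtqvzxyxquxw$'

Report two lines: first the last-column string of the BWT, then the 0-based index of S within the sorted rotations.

Answer: wxtxq$qxyvuzxv
5

Derivation:
All 14 rotations (rotation i = S[i:]+S[:i]):
  rot[0] = vxtqvzxyxquxw$
  rot[1] = xtqvzxyxquxw$v
  rot[2] = tqvzxyxquxw$vx
  rot[3] = qvzxyxquxw$vxt
  rot[4] = vzxyxquxw$vxtq
  rot[5] = zxyxquxw$vxtqv
  rot[6] = xyxquxw$vxtqvz
  rot[7] = yxquxw$vxtqvzx
  rot[8] = xquxw$vxtqvzxy
  rot[9] = quxw$vxtqvzxyx
  rot[10] = uxw$vxtqvzxyxq
  rot[11] = xw$vxtqvzxyxqu
  rot[12] = w$vxtqvzxyxqux
  rot[13] = $vxtqvzxyxquxw
Sorted (with $ < everything):
  sorted[0] = $vxtqvzxyxquxw  (last char: 'w')
  sorted[1] = quxw$vxtqvzxyx  (last char: 'x')
  sorted[2] = qvzxyxquxw$vxt  (last char: 't')
  sorted[3] = tqvzxyxquxw$vx  (last char: 'x')
  sorted[4] = uxw$vxtqvzxyxq  (last char: 'q')
  sorted[5] = vxtqvzxyxquxw$  (last char: '$')
  sorted[6] = vzxyxquxw$vxtq  (last char: 'q')
  sorted[7] = w$vxtqvzxyxqux  (last char: 'x')
  sorted[8] = xquxw$vxtqvzxy  (last char: 'y')
  sorted[9] = xtqvzxyxquxw$v  (last char: 'v')
  sorted[10] = xw$vxtqvzxyxqu  (last char: 'u')
  sorted[11] = xyxquxw$vxtqvz  (last char: 'z')
  sorted[12] = yxquxw$vxtqvzx  (last char: 'x')
  sorted[13] = zxyxquxw$vxtqv  (last char: 'v')
Last column: wxtxq$qxyvuzxv
Original string S is at sorted index 5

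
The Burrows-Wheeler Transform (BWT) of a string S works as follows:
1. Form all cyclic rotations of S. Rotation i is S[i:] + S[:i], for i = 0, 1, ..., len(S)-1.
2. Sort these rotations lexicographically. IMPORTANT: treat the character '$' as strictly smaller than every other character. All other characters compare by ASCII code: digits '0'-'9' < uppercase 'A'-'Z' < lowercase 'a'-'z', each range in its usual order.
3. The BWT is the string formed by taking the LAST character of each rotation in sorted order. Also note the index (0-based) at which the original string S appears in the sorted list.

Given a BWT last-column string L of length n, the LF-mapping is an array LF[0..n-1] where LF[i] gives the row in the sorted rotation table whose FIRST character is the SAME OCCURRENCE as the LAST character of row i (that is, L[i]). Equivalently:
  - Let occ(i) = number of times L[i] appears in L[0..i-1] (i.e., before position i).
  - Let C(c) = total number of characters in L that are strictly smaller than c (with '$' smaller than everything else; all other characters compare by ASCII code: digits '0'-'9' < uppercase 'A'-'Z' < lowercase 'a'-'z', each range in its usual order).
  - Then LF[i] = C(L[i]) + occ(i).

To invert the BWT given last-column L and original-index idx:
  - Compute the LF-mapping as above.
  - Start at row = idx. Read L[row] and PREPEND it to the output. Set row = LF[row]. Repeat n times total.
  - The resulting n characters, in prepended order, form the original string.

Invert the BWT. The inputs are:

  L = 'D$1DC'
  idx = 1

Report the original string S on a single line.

LF mapping: 3 0 1 4 2
Walk LF starting at row 1, prepending L[row]:
  step 1: row=1, L[1]='$', prepend. Next row=LF[1]=0
  step 2: row=0, L[0]='D', prepend. Next row=LF[0]=3
  step 3: row=3, L[3]='D', prepend. Next row=LF[3]=4
  step 4: row=4, L[4]='C', prepend. Next row=LF[4]=2
  step 5: row=2, L[2]='1', prepend. Next row=LF[2]=1
Reversed output: 1CDD$

Answer: 1CDD$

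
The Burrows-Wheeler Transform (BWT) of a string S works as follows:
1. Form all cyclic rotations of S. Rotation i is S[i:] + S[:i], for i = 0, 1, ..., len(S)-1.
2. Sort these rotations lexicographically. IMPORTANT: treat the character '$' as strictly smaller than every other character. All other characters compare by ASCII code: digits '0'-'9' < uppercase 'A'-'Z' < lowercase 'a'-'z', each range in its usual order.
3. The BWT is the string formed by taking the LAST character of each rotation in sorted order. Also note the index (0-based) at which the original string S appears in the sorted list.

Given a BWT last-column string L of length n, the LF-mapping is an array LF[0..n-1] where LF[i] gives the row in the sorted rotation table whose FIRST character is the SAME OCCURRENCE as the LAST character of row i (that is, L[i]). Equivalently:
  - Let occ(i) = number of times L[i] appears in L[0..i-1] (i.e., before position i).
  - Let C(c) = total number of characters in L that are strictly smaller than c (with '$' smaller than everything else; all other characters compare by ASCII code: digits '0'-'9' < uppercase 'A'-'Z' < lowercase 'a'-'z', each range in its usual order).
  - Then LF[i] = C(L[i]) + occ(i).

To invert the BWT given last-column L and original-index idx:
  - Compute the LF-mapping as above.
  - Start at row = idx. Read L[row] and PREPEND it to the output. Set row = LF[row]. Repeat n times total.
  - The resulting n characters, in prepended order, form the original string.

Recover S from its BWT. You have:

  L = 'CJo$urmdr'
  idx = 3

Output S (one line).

Answer: drumroJC$

Derivation:
LF mapping: 1 2 5 0 8 6 4 3 7
Walk LF starting at row 3, prepending L[row]:
  step 1: row=3, L[3]='$', prepend. Next row=LF[3]=0
  step 2: row=0, L[0]='C', prepend. Next row=LF[0]=1
  step 3: row=1, L[1]='J', prepend. Next row=LF[1]=2
  step 4: row=2, L[2]='o', prepend. Next row=LF[2]=5
  step 5: row=5, L[5]='r', prepend. Next row=LF[5]=6
  step 6: row=6, L[6]='m', prepend. Next row=LF[6]=4
  step 7: row=4, L[4]='u', prepend. Next row=LF[4]=8
  step 8: row=8, L[8]='r', prepend. Next row=LF[8]=7
  step 9: row=7, L[7]='d', prepend. Next row=LF[7]=3
Reversed output: drumroJC$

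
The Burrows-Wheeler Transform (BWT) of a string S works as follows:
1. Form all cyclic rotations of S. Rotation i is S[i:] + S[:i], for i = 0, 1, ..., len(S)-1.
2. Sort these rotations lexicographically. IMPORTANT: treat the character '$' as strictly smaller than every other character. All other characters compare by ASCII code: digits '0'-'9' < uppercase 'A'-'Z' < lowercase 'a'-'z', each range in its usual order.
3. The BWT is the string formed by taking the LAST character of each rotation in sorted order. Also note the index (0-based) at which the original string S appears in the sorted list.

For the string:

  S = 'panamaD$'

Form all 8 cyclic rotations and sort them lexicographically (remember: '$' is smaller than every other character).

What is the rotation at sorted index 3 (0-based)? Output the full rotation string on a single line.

Answer: amaD$pan

Derivation:
All 8 rotations (rotation i = S[i:]+S[:i]):
  rot[0] = panamaD$
  rot[1] = anamaD$p
  rot[2] = namaD$pa
  rot[3] = amaD$pan
  rot[4] = maD$pana
  rot[5] = aD$panam
  rot[6] = D$panama
  rot[7] = $panamaD
Sorted (with $ < everything):
  sorted[0] = $panamaD
  sorted[1] = D$panama
  sorted[2] = aD$panam
  sorted[3] = amaD$pan
  sorted[4] = anamaD$p
  sorted[5] = maD$pana
  sorted[6] = namaD$pa
  sorted[7] = panamaD$
sorted[3] = amaD$pan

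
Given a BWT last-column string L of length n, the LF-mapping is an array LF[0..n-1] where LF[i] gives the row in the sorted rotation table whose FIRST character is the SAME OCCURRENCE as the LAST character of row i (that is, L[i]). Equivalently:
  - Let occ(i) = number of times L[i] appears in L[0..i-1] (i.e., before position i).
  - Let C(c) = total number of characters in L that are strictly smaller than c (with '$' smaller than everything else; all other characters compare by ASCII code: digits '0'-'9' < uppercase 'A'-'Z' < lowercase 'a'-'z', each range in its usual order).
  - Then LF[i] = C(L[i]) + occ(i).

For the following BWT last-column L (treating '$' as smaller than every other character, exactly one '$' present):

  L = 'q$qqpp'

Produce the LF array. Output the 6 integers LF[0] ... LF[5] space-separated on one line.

Answer: 3 0 4 5 1 2

Derivation:
Char counts: '$':1, 'p':2, 'q':3
C (first-col start): C('$')=0, C('p')=1, C('q')=3
L[0]='q': occ=0, LF[0]=C('q')+0=3+0=3
L[1]='$': occ=0, LF[1]=C('$')+0=0+0=0
L[2]='q': occ=1, LF[2]=C('q')+1=3+1=4
L[3]='q': occ=2, LF[3]=C('q')+2=3+2=5
L[4]='p': occ=0, LF[4]=C('p')+0=1+0=1
L[5]='p': occ=1, LF[5]=C('p')+1=1+1=2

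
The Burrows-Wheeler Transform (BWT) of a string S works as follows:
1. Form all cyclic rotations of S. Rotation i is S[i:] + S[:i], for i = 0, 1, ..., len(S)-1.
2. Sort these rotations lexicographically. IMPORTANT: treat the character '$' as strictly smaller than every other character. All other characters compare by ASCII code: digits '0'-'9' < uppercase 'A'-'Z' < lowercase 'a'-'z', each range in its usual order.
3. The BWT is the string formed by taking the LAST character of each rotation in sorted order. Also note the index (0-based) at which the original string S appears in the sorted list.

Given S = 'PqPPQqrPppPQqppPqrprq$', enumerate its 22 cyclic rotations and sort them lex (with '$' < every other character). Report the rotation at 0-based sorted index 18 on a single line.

Answer: qrprq$PqPPQqrPppPQqppP

Derivation:
All 22 rotations (rotation i = S[i:]+S[:i]):
  rot[0] = PqPPQqrPppPQqppPqrprq$
  rot[1] = qPPQqrPppPQqppPqrprq$P
  rot[2] = PPQqrPppPQqppPqrprq$Pq
  rot[3] = PQqrPppPQqppPqrprq$PqP
  rot[4] = QqrPppPQqppPqrprq$PqPP
  rot[5] = qrPppPQqppPqrprq$PqPPQ
  rot[6] = rPppPQqppPqrprq$PqPPQq
  rot[7] = PppPQqppPqrprq$PqPPQqr
  rot[8] = ppPQqppPqrprq$PqPPQqrP
  rot[9] = pPQqppPqrprq$PqPPQqrPp
  rot[10] = PQqppPqrprq$PqPPQqrPpp
  rot[11] = QqppPqrprq$PqPPQqrPppP
  rot[12] = qppPqrprq$PqPPQqrPppPQ
  rot[13] = ppPqrprq$PqPPQqrPppPQq
  rot[14] = pPqrprq$PqPPQqrPppPQqp
  rot[15] = Pqrprq$PqPPQqrPppPQqpp
  rot[16] = qrprq$PqPPQqrPppPQqppP
  rot[17] = rprq$PqPPQqrPppPQqppPq
  rot[18] = prq$PqPPQqrPppPQqppPqr
  rot[19] = rq$PqPPQqrPppPQqppPqrp
  rot[20] = q$PqPPQqrPppPQqppPqrpr
  rot[21] = $PqPPQqrPppPQqppPqrprq
Sorted (with $ < everything):
  sorted[0] = $PqPPQqrPppPQqppPqrprq
  sorted[1] = PPQqrPppPQqppPqrprq$Pq
  sorted[2] = PQqppPqrprq$PqPPQqrPpp
  sorted[3] = PQqrPppPQqppPqrprq$PqP
  sorted[4] = PppPQqppPqrprq$PqPPQqr
  sorted[5] = PqPPQqrPppPQqppPqrprq$
  sorted[6] = Pqrprq$PqPPQqrPppPQqpp
  sorted[7] = QqppPqrprq$PqPPQqrPppP
  sorted[8] = QqrPppPQqppPqrprq$PqPP
  sorted[9] = pPQqppPqrprq$PqPPQqrPp
  sorted[10] = pPqrprq$PqPPQqrPppPQqp
  sorted[11] = ppPQqppPqrprq$PqPPQqrP
  sorted[12] = ppPqrprq$PqPPQqrPppPQq
  sorted[13] = prq$PqPPQqrPppPQqppPqr
  sorted[14] = q$PqPPQqrPppPQqppPqrpr
  sorted[15] = qPPQqrPppPQqppPqrprq$P
  sorted[16] = qppPqrprq$PqPPQqrPppPQ
  sorted[17] = qrPppPQqppPqrprq$PqPPQ
  sorted[18] = qrprq$PqPPQqrPppPQqppP
  sorted[19] = rPppPQqppPqrprq$PqPPQq
  sorted[20] = rprq$PqPPQqrPppPQqppPq
  sorted[21] = rq$PqPPQqrPppPQqppPqrp
sorted[18] = qrprq$PqPPQqrPppPQqppP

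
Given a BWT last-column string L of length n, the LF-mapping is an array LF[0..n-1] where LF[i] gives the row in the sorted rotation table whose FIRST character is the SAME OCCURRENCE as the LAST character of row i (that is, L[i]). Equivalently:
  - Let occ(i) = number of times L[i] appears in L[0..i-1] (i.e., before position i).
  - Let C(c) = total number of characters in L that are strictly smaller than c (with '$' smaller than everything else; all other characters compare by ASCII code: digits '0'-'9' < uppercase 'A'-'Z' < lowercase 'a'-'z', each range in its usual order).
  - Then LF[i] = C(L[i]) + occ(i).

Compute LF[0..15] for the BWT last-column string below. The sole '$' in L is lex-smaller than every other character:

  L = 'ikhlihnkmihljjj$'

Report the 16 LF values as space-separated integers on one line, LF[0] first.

Char counts: '$':1, 'h':3, 'i':3, 'j':3, 'k':2, 'l':2, 'm':1, 'n':1
C (first-col start): C('$')=0, C('h')=1, C('i')=4, C('j')=7, C('k')=10, C('l')=12, C('m')=14, C('n')=15
L[0]='i': occ=0, LF[0]=C('i')+0=4+0=4
L[1]='k': occ=0, LF[1]=C('k')+0=10+0=10
L[2]='h': occ=0, LF[2]=C('h')+0=1+0=1
L[3]='l': occ=0, LF[3]=C('l')+0=12+0=12
L[4]='i': occ=1, LF[4]=C('i')+1=4+1=5
L[5]='h': occ=1, LF[5]=C('h')+1=1+1=2
L[6]='n': occ=0, LF[6]=C('n')+0=15+0=15
L[7]='k': occ=1, LF[7]=C('k')+1=10+1=11
L[8]='m': occ=0, LF[8]=C('m')+0=14+0=14
L[9]='i': occ=2, LF[9]=C('i')+2=4+2=6
L[10]='h': occ=2, LF[10]=C('h')+2=1+2=3
L[11]='l': occ=1, LF[11]=C('l')+1=12+1=13
L[12]='j': occ=0, LF[12]=C('j')+0=7+0=7
L[13]='j': occ=1, LF[13]=C('j')+1=7+1=8
L[14]='j': occ=2, LF[14]=C('j')+2=7+2=9
L[15]='$': occ=0, LF[15]=C('$')+0=0+0=0

Answer: 4 10 1 12 5 2 15 11 14 6 3 13 7 8 9 0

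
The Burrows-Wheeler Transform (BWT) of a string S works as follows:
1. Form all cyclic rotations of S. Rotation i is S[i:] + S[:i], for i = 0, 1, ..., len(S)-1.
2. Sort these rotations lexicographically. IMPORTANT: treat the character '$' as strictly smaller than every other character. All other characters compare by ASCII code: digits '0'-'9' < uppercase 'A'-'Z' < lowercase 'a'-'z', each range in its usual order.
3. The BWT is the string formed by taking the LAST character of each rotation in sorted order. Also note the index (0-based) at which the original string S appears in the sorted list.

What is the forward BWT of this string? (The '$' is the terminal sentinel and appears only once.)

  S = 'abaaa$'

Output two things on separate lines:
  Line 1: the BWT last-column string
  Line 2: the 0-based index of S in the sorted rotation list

All 6 rotations (rotation i = S[i:]+S[:i]):
  rot[0] = abaaa$
  rot[1] = baaa$a
  rot[2] = aaa$ab
  rot[3] = aa$aba
  rot[4] = a$abaa
  rot[5] = $abaaa
Sorted (with $ < everything):
  sorted[0] = $abaaa  (last char: 'a')
  sorted[1] = a$abaa  (last char: 'a')
  sorted[2] = aa$aba  (last char: 'a')
  sorted[3] = aaa$ab  (last char: 'b')
  sorted[4] = abaaa$  (last char: '$')
  sorted[5] = baaa$a  (last char: 'a')
Last column: aaab$a
Original string S is at sorted index 4

Answer: aaab$a
4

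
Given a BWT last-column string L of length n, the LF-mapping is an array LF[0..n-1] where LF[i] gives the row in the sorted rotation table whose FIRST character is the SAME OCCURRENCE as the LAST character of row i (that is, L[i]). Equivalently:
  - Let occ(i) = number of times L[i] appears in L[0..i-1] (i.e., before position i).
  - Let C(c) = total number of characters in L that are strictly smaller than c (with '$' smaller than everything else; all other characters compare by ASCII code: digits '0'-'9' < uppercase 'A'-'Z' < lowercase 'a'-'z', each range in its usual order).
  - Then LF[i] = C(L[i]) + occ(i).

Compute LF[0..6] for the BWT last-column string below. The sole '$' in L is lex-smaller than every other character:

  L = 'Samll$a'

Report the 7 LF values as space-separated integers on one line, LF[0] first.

Answer: 1 2 6 4 5 0 3

Derivation:
Char counts: '$':1, 'S':1, 'a':2, 'l':2, 'm':1
C (first-col start): C('$')=0, C('S')=1, C('a')=2, C('l')=4, C('m')=6
L[0]='S': occ=0, LF[0]=C('S')+0=1+0=1
L[1]='a': occ=0, LF[1]=C('a')+0=2+0=2
L[2]='m': occ=0, LF[2]=C('m')+0=6+0=6
L[3]='l': occ=0, LF[3]=C('l')+0=4+0=4
L[4]='l': occ=1, LF[4]=C('l')+1=4+1=5
L[5]='$': occ=0, LF[5]=C('$')+0=0+0=0
L[6]='a': occ=1, LF[6]=C('a')+1=2+1=3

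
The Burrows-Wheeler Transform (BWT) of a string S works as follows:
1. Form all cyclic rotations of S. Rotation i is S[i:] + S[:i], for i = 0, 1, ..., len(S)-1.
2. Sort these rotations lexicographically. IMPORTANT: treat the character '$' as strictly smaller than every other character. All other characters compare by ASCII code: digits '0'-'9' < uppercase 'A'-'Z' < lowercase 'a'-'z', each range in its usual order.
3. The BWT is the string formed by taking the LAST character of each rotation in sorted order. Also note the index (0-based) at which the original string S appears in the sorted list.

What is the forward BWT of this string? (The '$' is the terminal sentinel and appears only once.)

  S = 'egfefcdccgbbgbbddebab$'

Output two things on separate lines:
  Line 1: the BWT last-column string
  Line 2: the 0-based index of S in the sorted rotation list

All 22 rotations (rotation i = S[i:]+S[:i]):
  rot[0] = egfefcdccgbbgbbddebab$
  rot[1] = gfefcdccgbbgbbddebab$e
  rot[2] = fefcdccgbbgbbddebab$eg
  rot[3] = efcdccgbbgbbddebab$egf
  rot[4] = fcdccgbbgbbddebab$egfe
  rot[5] = cdccgbbgbbddebab$egfef
  rot[6] = dccgbbgbbddebab$egfefc
  rot[7] = ccgbbgbbddebab$egfefcd
  rot[8] = cgbbgbbddebab$egfefcdc
  rot[9] = gbbgbbddebab$egfefcdcc
  rot[10] = bbgbbddebab$egfefcdccg
  rot[11] = bgbbddebab$egfefcdccgb
  rot[12] = gbbddebab$egfefcdccgbb
  rot[13] = bbddebab$egfefcdccgbbg
  rot[14] = bddebab$egfefcdccgbbgb
  rot[15] = ddebab$egfefcdccgbbgbb
  rot[16] = debab$egfefcdccgbbgbbd
  rot[17] = ebab$egfefcdccgbbgbbdd
  rot[18] = bab$egfefcdccgbbgbbdde
  rot[19] = ab$egfefcdccgbbgbbddeb
  rot[20] = b$egfefcdccgbbgbbddeba
  rot[21] = $egfefcdccgbbgbbddebab
Sorted (with $ < everything):
  sorted[0] = $egfefcdccgbbgbbddebab  (last char: 'b')
  sorted[1] = ab$egfefcdccgbbgbbddeb  (last char: 'b')
  sorted[2] = b$egfefcdccgbbgbbddeba  (last char: 'a')
  sorted[3] = bab$egfefcdccgbbgbbdde  (last char: 'e')
  sorted[4] = bbddebab$egfefcdccgbbg  (last char: 'g')
  sorted[5] = bbgbbddebab$egfefcdccg  (last char: 'g')
  sorted[6] = bddebab$egfefcdccgbbgb  (last char: 'b')
  sorted[7] = bgbbddebab$egfefcdccgb  (last char: 'b')
  sorted[8] = ccgbbgbbddebab$egfefcd  (last char: 'd')
  sorted[9] = cdccgbbgbbddebab$egfef  (last char: 'f')
  sorted[10] = cgbbgbbddebab$egfefcdc  (last char: 'c')
  sorted[11] = dccgbbgbbddebab$egfefc  (last char: 'c')
  sorted[12] = ddebab$egfefcdccgbbgbb  (last char: 'b')
  sorted[13] = debab$egfefcdccgbbgbbd  (last char: 'd')
  sorted[14] = ebab$egfefcdccgbbgbbdd  (last char: 'd')
  sorted[15] = efcdccgbbgbbddebab$egf  (last char: 'f')
  sorted[16] = egfefcdccgbbgbbddebab$  (last char: '$')
  sorted[17] = fcdccgbbgbbddebab$egfe  (last char: 'e')
  sorted[18] = fefcdccgbbgbbddebab$eg  (last char: 'g')
  sorted[19] = gbbddebab$egfefcdccgbb  (last char: 'b')
  sorted[20] = gbbgbbddebab$egfefcdcc  (last char: 'c')
  sorted[21] = gfefcdccgbbgbbddebab$e  (last char: 'e')
Last column: bbaeggbbdfccbddf$egbce
Original string S is at sorted index 16

Answer: bbaeggbbdfccbddf$egbce
16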